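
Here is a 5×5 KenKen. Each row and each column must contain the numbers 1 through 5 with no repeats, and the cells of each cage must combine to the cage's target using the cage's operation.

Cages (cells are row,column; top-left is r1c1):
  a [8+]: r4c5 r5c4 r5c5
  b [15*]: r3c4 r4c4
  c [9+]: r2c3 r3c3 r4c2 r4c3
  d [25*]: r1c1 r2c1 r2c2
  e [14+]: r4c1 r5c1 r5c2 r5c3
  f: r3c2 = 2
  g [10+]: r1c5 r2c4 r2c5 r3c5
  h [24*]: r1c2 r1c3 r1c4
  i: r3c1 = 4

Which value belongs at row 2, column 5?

Cage d has product 25; hence r1c1 = 5.
The 3 cells of cage d must have product 25, which forces r2c1 = 1.
The 3 cells of cage d must have product 25; hence r2c2 = 5.
Cage i is given; hence r3c1 = 4.
Cage f is a single given cell, which forces r3c2 = 2.
Cage e needs sum 14, so r5c2 = 4.
The 4 cells of cage e must have sum 14, leaving r5c3 = 5.
Column 2 now contains 4, leaving r1c2 = 3.
3 is placed in column 2; hence r4c2 = 1.
Cage c has sum 9, leaving r3c3 = 1.
1 is placed in row 3, so r3c5 = 3.
Cage g has sum 10; hence r1c5 = 1.
3 is placed in row 3; hence r3c4 = 5.
Cage b's pair has product 15, which forces r4c4 = 3.
Column 5 already has 1; hence r5c5 = 2.
The 4 cells of cage c must have sum 9, so r2c3 = 3.
The 4 cells of cage g must have sum 10, leaving r2c4 = 2.
Column 5 now contains 2, which forces r2c5 = 4.
3 is placed in row 4; hence r4c1 = 2.
3 is placed in row 4, which forces r4c3 = 4.
The 3 cells of cage a must have sum 8, leaving r4c5 = 5.
2 is placed in row 5; hence r5c1 = 3.
2 is placed in row 5, which forces r5c4 = 1.
Column 3 already has 4, which forces r1c3 = 2.
2 is placed in column 4, so r1c4 = 4.
Completed grid: 5 3 2 4 1 / 1 5 3 2 4 / 4 2 1 5 3 / 2 1 4 3 5 / 3 4 5 1 2.

4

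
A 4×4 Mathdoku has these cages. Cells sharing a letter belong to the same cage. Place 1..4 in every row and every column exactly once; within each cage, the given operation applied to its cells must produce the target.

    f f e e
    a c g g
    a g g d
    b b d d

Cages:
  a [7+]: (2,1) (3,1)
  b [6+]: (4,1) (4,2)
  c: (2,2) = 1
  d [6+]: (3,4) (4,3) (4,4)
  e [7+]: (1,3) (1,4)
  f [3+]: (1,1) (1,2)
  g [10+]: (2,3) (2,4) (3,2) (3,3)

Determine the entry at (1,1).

1

Cage c is a single given cell, which forces (2,2) = 1.
The two cells of cage f must have sum 3; hence (1,1) = 1.
Column 2 now contains 1; hence (1,2) = 2.
Column 2 now contains 2; hence (4,2) = 4.
Column 2 already has 4, leaving (3,2) = 3.
Row 4 now contains 4; hence (4,1) = 2.
The two cells of cage a must have sum 7, so (2,1) = 3.
Row 3 now contains 3, which forces (3,1) = 4.
The 3 cells of cage d must have sum 6; hence (3,4) = 2.
Cage g has sum 10; hence (2,3) = 2.
2 is placed in column 4, which forces (2,4) = 4.
Row 3 now contains 2, leaving (3,3) = 1.
1 is placed in column 3, which forces (4,3) = 3.
Row 4 already has 3, which forces (4,4) = 1.
3 is placed in column 3, so (1,3) = 4.
Column 4 already has 4, so (1,4) = 3.
Completed grid: 1 2 4 3 / 3 1 2 4 / 4 3 1 2 / 2 4 3 1.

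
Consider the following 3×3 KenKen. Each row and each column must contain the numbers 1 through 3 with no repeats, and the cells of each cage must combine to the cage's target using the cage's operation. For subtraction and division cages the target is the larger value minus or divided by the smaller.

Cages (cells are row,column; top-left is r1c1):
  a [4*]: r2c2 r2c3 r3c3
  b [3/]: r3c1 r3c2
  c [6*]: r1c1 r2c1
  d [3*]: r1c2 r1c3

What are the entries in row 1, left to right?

2 1 3

Cage a has product 4; hence r2c2 = 2.
Cage a needs product 4; hence r2c3 = 1.
Cage a has product 4; hence r3c3 = 2.
The two cells of cage c must have product 6, so r1c1 = 2.
Cage d needs two cells with product 3, so r1c2 = 1.
Column 3 now contains 1, which forces r1c3 = 3.
Row 2 now contains 2, leaving r2c1 = 3.
Column 1 now contains 3, which forces r3c1 = 1.
1 is placed in column 2, which forces r3c2 = 3.
The full grid is 2 1 3 / 3 2 1 / 1 3 2.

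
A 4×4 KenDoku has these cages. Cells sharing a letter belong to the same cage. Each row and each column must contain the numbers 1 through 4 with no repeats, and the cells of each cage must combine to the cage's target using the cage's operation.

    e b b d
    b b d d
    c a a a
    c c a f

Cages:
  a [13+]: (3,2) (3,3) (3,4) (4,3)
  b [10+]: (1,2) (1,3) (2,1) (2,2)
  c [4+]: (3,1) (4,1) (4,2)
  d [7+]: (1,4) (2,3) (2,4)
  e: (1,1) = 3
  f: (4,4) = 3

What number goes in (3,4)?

E is a freebie, so (1,1) = 3.
The 3 cells of cage c must have sum 4, which forces (3,1) = 1.
Cage c has sum 4; hence (4,1) = 2.
Cage c needs sum 4; hence (4,2) = 1.
Cage a has sum 13, leaving (4,3) = 4.
Cage f is a single given cell, leaving (4,4) = 3.
The 4 cells of cage b must have sum 10, which forces (1,2) = 2.
Cage b has sum 10, leaving (1,3) = 1.
Row 1 now contains 1, which forces (1,4) = 4.
Column 1 already has 2; hence (2,1) = 4.
Cage b needs sum 10, so (2,2) = 3.
Column 3 already has 1, so (2,3) = 2.
Row 2 now contains 2, so (2,4) = 1.
3 is placed in column 2, which forces (3,2) = 4.
Column 3 already has 2, which forces (3,3) = 3.
Column 4 already has 4; hence (3,4) = 2.
The full grid is 3 2 1 4 / 4 3 2 1 / 1 4 3 2 / 2 1 4 3.

2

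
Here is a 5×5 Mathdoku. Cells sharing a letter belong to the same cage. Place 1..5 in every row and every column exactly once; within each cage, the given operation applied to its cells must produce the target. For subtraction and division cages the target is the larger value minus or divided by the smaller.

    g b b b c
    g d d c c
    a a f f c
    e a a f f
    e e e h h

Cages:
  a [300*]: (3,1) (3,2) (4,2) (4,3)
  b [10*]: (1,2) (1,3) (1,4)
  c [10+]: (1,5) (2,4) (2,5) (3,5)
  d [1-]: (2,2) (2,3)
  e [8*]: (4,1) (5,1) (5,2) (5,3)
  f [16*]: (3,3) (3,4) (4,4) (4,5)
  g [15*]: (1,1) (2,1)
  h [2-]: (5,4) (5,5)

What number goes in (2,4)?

2

Cage e needs product 8; hence (4,1) = 1.
In row 1, 4 can only go at (1,5), so (1,5) = 4.
The 4 cells of cage f must have product 16, leaving (4,4) = 4.
Column 5 already has 4, which forces (4,5) = 2.
Cage c needs sum 10, so (2,4) = 2.
2 is placed in column 4, leaving (3,4) = 1.
1 is placed in row 3, so (3,5) = 3.
Column 4 already has 1, which forces (1,4) = 5.
Column 5 already has 3, so (2,5) = 1.
1 is placed in row 3, so (3,3) = 2.
Cage h's pair has difference 2; hence (5,4) = 3.
1 is placed in column 5; hence (5,5) = 5.
Row 1 now contains 5, so (1,1) = 3.
The 3 cells of cage b must have product 10; hence (1,2) = 2.
Column 3 now contains 2, which forces (1,3) = 1.
The two cells of cage g must have product 15; hence (2,1) = 5.
Column 1 now contains 5; hence (3,1) = 4.
Row 3 already has 4, leaving (3,2) = 5.
Column 2 now contains 5, which forces (4,2) = 3.
Row 4 now contains 3, which forces (4,3) = 5.
Column 1 already has 4, which forces (5,1) = 2.
Column 3 already has 1, leaving (5,3) = 4.
Column 2 now contains 3, which forces (2,2) = 4.
4 is placed in column 3; hence (2,3) = 3.
4 is placed in row 5, so (5,2) = 1.
The full grid is 3 2 1 5 4 / 5 4 3 2 1 / 4 5 2 1 3 / 1 3 5 4 2 / 2 1 4 3 5.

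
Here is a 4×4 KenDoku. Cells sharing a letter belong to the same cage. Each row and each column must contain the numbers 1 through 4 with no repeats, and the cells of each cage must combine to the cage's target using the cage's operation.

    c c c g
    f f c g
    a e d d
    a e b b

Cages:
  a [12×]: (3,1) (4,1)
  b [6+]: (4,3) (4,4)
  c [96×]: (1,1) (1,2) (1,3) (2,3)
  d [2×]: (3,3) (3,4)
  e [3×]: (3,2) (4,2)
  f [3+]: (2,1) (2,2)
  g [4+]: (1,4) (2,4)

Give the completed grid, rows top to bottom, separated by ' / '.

The 4 cells of cage c must have product 96, so (2,3) = 4.
Column 3 now contains 4; hence (4,3) = 2.
2 is placed in row 4, so (4,4) = 4.
Column 3 now contains 2, so (1,3) = 3.
3 is placed in row 1; hence (1,4) = 1.
Column 4 now contains 1, which forces (2,4) = 3.
The two cells of cage a must have product 12, which forces (3,1) = 4.
Column 3 now contains 2, so (3,3) = 1.
Cage d needs two cells with product 2, which forces (3,4) = 2.
Row 4 now contains 4, leaving (4,1) = 3.
Row 4 now contains 3, so (4,2) = 1.
Column 1 already has 4, so (1,1) = 2.
Cage c needs product 96, leaving (1,2) = 4.
Cage f's pair has sum 3, so (2,1) = 1.
Column 2 already has 1, leaving (2,2) = 2.
Row 3 now contains 1, leaving (3,2) = 3.

2 4 3 1 / 1 2 4 3 / 4 3 1 2 / 3 1 2 4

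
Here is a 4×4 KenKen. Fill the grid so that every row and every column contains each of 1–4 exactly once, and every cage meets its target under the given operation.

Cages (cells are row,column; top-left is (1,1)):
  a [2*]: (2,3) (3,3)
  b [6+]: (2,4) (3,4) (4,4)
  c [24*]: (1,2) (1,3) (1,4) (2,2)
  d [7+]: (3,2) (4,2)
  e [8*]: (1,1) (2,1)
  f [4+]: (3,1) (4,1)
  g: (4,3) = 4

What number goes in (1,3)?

3

Cage g is given, so (4,3) = 4.
The two cells of cage d must have sum 7; hence (3,2) = 4.
Row 4 now contains 4, so (4,2) = 3.
Cage c needs product 24, so (1,3) = 3.
Cage c has product 24, so (1,4) = 4.
The two cells of cage f must have sum 4, which forces (3,1) = 3.
Row 4 already has 3, which forces (4,1) = 1.
1 is placed in row 4, leaving (4,4) = 2.
4 is placed in row 1; hence (1,1) = 2.
2 is placed in row 1, which forces (1,2) = 1.
Cage e's pair has product 8; hence (2,1) = 4.
Column 2 now contains 1; hence (2,2) = 2.
Row 2 already has 2; hence (2,3) = 1.
The 3 cells of cage b must have sum 6, which forces (2,4) = 3.
Column 3 already has 1, so (3,3) = 2.
Column 4 already has 2, which forces (3,4) = 1.
Filled in: 2 1 3 4 / 4 2 1 3 / 3 4 2 1 / 1 3 4 2.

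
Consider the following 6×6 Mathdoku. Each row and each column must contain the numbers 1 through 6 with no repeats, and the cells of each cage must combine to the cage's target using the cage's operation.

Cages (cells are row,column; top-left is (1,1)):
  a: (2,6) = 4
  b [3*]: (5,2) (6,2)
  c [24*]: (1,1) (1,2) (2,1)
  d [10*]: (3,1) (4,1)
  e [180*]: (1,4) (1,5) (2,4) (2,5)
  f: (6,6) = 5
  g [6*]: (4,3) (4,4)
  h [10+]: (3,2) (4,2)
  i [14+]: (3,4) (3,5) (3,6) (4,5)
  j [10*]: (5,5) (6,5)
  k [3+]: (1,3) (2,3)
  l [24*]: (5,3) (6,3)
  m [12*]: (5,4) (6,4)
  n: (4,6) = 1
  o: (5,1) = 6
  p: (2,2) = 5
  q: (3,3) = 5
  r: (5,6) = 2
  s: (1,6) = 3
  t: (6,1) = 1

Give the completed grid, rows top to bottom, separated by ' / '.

S is a freebie, leaving (1,6) = 3.
Cage p is a single given cell, so (2,2) = 5.
Cage a is a single given cell, so (2,6) = 4.
Cage q is given, which forces (3,3) = 5.
Cage n is a single given cell, so (4,6) = 1.
Cage o is a single given cell, leaving (5,1) = 6.
Row 5 now contains 6, leaving (5,3) = 4.
Cage r is given, so (5,6) = 2.
Cage t is given, which forces (6,1) = 1.
Row 6 already has 1, leaving (6,2) = 3.
Column 3 now contains 4; hence (6,3) = 6.
F is a freebie, which forces (6,6) = 5.
The 3 cells of cage c must have product 24; hence (2,1) = 3.
Row 3 already has 5, leaving (3,1) = 2.
Column 6 already has 2, which forces (3,6) = 6.
Cage d needs two cells with product 10, leaving (4,1) = 5.
Column 2 already has 3, which forces (5,2) = 1.
Row 5 now contains 2, so (5,4) = 3.
Row 5 now contains 2; hence (5,5) = 5.
The two cells of cage m must have product 12; hence (6,4) = 4.
Row 6 now contains 5; hence (6,5) = 2.
2 is placed in column 1; hence (1,1) = 4.
The 3 cells of cage c must have product 24, so (1,2) = 2.
Row 1 already has 2, leaving (1,3) = 1.
Cage e needs product 180, so (1,4) = 5.
2 is placed in column 5, leaving (1,5) = 6.
Column 3 already has 1, which forces (2,3) = 2.
Cage e needs product 180; hence (2,4) = 6.
The 4 cells of cage e must have product 180, which forces (2,5) = 1.
Row 3 already has 6, which forces (3,2) = 4.
4 is placed in column 4; hence (3,4) = 1.
Row 3 already has 4, which forces (3,5) = 3.
Cage h's pair has sum 10; hence (4,2) = 6.
Cage g's pair has product 6, which forces (4,3) = 3.
Column 4 already has 3; hence (4,4) = 2.
Column 5 already has 3; hence (4,5) = 4.

4 2 1 5 6 3 / 3 5 2 6 1 4 / 2 4 5 1 3 6 / 5 6 3 2 4 1 / 6 1 4 3 5 2 / 1 3 6 4 2 5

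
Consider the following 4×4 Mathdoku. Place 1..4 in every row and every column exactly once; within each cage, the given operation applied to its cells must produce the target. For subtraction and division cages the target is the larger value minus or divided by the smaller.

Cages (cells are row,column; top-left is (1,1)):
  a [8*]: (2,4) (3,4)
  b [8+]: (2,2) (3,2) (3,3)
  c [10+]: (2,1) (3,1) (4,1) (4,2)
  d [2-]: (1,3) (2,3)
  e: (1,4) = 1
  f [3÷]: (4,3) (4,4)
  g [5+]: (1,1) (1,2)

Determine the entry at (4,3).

1

Cage e is a single given cell, leaving (1,4) = 1.
Column 4 now contains 1, leaving (4,4) = 3.
3 is placed in row 4, so (4,3) = 1.
The only place for 4 in row 1 is (1,3).
Column 3 now contains 4, so (2,3) = 2.
Row 2 already has 2; hence (2,4) = 4.
2 is placed in column 3, which forces (3,3) = 3.
Column 4 already has 4; hence (3,4) = 2.
Cage c has sum 10, so (2,1) = 3.
Cage b needs sum 8; hence (2,2) = 1.
Row 3 already has 3, so (3,1) = 1.
Cage b has sum 8; hence (3,2) = 4.
4 is placed in column 2; hence (4,2) = 2.
Column 1 now contains 3, leaving (1,1) = 2.
Column 2 now contains 2; hence (1,2) = 3.
Row 4 already has 2, leaving (4,1) = 4.
The full grid is 2 3 4 1 / 3 1 2 4 / 1 4 3 2 / 4 2 1 3.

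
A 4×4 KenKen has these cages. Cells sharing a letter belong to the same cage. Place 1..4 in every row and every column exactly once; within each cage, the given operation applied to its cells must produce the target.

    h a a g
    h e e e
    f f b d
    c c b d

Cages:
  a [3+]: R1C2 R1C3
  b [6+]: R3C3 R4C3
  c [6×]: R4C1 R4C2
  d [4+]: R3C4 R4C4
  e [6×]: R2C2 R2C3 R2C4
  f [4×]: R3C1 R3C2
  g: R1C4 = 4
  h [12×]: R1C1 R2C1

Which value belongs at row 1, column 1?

Cage g is given, so R1C4 = 4.
4 is placed in row 1; hence R1C1 = 3.
The two cells of cage h must have product 12, so R2C1 = 4.
Column 1 now contains 4; hence R3C1 = 1.
Row 3 now contains 1, so R3C2 = 4.
Row 3 already has 4, leaving R3C3 = 2.
Row 3 now contains 1, which forces R3C4 = 3.
3 is placed in column 1; hence R4C1 = 2.
2 is placed in row 4, so R4C2 = 3.
2 is placed in column 3, leaving R4C3 = 4.
3 is placed in column 4; hence R4C4 = 1.
Cage a needs two cells with sum 3, which forces R1C2 = 2.
2 is placed in column 3; hence R1C3 = 1.
Cage e has product 6, so R2C2 = 1.
Cage e needs product 6; hence R2C3 = 3.
Column 4 already has 1, leaving R2C4 = 2.
Filled in: 3 2 1 4 / 4 1 3 2 / 1 4 2 3 / 2 3 4 1.

3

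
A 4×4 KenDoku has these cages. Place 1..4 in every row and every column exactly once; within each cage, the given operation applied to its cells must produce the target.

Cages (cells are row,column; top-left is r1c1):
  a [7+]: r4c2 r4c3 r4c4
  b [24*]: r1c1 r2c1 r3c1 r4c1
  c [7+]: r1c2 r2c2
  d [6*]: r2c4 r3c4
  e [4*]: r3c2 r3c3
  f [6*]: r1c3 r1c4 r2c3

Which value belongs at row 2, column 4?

2

In row 4, 3 can only go at r4c1, so r4c1 = 3.
The only place for 3 in row 3 is r3c4.
Column 4 already has 3, so r2c4 = 2.
Cage f has product 6, which forces r1c3 = 2.
Column 4 now contains 2, which forces r1c4 = 1.
The 3 cells of cage f must have product 6, which forces r2c3 = 3.
Column 4 now contains 1, which forces r4c4 = 4.
Row 1 now contains 1; hence r1c1 = 4.
Cage c's pair has sum 7, leaving r1c2 = 3.
The 4 cells of cage b must have product 24, leaving r2c1 = 1.
Row 2 now contains 3, so r2c2 = 4.
Cage b has product 24; hence r3c1 = 2.
Column 2 now contains 4; hence r3c2 = 1.
Row 3 now contains 1, which forces r3c3 = 4.
Cage a needs sum 7; hence r4c2 = 2.
Row 4 now contains 4; hence r4c3 = 1.
Completed grid: 4 3 2 1 / 1 4 3 2 / 2 1 4 3 / 3 2 1 4.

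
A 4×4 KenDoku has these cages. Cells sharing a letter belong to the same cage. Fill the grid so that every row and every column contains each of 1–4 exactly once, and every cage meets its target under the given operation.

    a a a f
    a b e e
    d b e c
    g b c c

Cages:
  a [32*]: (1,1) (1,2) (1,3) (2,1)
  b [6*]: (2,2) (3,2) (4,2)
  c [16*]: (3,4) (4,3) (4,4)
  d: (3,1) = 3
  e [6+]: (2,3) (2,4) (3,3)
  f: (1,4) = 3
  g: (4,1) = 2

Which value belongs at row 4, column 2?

3

F is a freebie, so (1,4) = 3.
Cage a needs product 32, leaving (2,1) = 4.
D is a freebie, which forces (3,1) = 3.
Cage g is a single given cell, leaving (4,1) = 2.
Row 4 now contains 2, leaving (4,3) = 4.
Row 4 already has 4, leaving (4,4) = 1.
Column 1 now contains 2; hence (1,1) = 1.
Cage a needs product 32, leaving (1,2) = 4.
Cage a needs product 32, which forces (1,3) = 2.
Cage e has sum 6, so (2,3) = 3.
Column 4 now contains 1, leaving (2,4) = 2.
Cage e has sum 6, so (3,3) = 1.
The 3 cells of cage c must have product 16, which forces (3,4) = 4.
Row 4 already has 1, leaving (4,2) = 3.
Row 2 already has 2, leaving (2,2) = 1.
Row 3 already has 1, which forces (3,2) = 2.
Filled in: 1 4 2 3 / 4 1 3 2 / 3 2 1 4 / 2 3 4 1.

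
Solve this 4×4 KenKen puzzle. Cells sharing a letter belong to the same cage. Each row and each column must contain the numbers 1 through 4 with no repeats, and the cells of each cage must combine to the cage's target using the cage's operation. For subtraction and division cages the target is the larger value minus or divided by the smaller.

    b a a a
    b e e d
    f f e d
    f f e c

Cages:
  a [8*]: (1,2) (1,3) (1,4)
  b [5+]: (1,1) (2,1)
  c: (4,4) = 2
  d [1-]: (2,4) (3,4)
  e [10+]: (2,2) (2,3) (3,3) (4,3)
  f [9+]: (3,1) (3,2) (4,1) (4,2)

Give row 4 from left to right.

C is a freebie, which forces (4,4) = 2.
The only place for 3 in row 1 is (1,1).
Cage b needs two cells with sum 5; hence (2,1) = 2.
The 4 cells of cage e must have sum 10; hence (3,3) = 2.
The 3 cells of cage a must have product 8, leaving (1,2) = 2.
The only place for 4 in column 2 is (2,2).
Row 2 now contains 4; hence (2,4) = 3.
Cage d needs two cells with difference 1, which forces (3,4) = 4.
Cage a needs product 8, leaving (1,3) = 4.
4 is placed in column 4; hence (1,4) = 1.
Row 2 already has 3, which forces (2,3) = 1.
Row 3 already has 4, leaving (3,1) = 1.
Cage f has sum 9, leaving (3,2) = 3.
Cage f has sum 9, so (4,1) = 4.
Cage f has sum 9, leaving (4,2) = 1.
Cage e needs sum 10, which forces (4,3) = 3.
The full grid is 3 2 4 1 / 2 4 1 3 / 1 3 2 4 / 4 1 3 2.

4 1 3 2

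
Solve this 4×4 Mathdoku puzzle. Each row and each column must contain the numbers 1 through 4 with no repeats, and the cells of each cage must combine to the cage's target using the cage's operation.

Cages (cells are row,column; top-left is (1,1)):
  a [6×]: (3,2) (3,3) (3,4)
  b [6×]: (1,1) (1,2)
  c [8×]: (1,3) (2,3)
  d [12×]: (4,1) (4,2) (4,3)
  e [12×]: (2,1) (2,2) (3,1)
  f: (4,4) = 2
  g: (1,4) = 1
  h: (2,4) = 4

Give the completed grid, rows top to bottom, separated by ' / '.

G is a freebie, so (1,4) = 1.
Cage h is a single given cell; hence (2,4) = 4.
F is a freebie, so (4,4) = 2.
Cage c needs two cells with product 8, so (1,3) = 4.
Row 2 already has 4, so (2,3) = 2.
2 is placed in column 3, which forces (3,3) = 1.
2 is placed in column 4, so (3,4) = 3.
Column 3 already has 1, so (4,3) = 3.
The 3 cells of cage e must have product 12, which forces (3,1) = 4.
1 is placed in row 3, leaving (3,2) = 2.
Column 1 already has 4, which forces (4,1) = 1.
Row 4 now contains 1, so (4,2) = 4.
Cage b's pair has product 6; hence (1,1) = 2.
Column 2 already has 2, which forces (1,2) = 3.
Column 1 already has 1, leaving (2,1) = 3.
The 3 cells of cage e must have product 12, which forces (2,2) = 1.

2 3 4 1 / 3 1 2 4 / 4 2 1 3 / 1 4 3 2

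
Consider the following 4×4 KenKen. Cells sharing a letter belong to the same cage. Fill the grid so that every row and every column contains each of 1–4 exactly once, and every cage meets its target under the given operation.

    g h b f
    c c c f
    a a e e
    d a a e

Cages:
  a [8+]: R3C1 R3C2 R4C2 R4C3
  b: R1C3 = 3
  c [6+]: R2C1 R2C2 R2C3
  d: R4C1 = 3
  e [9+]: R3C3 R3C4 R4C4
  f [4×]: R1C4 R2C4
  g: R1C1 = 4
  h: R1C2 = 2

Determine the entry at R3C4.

3

Cage g is a single given cell; hence R1C1 = 4.
H is a freebie; hence R1C2 = 2.
Cage b is given, so R1C3 = 3.
4 is placed in row 1, leaving R1C4 = 1.
Column 4 already has 1, which forces R2C4 = 4.
Cage d is given, which forces R4C1 = 3.
Row 4 now contains 3, leaving R4C4 = 2.
The 3 cells of cage c must have sum 6; hence R2C2 = 3.
Cage a has sum 8; hence R3C1 = 2.
Cage a has sum 8; hence R3C2 = 1.
Cage e needs sum 9, which forces R3C3 = 4.
2 is placed in column 4, so R3C4 = 3.
The 4 cells of cage a must have sum 8, so R4C2 = 4.
The 4 cells of cage a must have sum 8, which forces R4C3 = 1.
2 is placed in column 1, which forces R2C1 = 1.
1 is placed in column 3, which forces R2C3 = 2.
Completed grid: 4 2 3 1 / 1 3 2 4 / 2 1 4 3 / 3 4 1 2.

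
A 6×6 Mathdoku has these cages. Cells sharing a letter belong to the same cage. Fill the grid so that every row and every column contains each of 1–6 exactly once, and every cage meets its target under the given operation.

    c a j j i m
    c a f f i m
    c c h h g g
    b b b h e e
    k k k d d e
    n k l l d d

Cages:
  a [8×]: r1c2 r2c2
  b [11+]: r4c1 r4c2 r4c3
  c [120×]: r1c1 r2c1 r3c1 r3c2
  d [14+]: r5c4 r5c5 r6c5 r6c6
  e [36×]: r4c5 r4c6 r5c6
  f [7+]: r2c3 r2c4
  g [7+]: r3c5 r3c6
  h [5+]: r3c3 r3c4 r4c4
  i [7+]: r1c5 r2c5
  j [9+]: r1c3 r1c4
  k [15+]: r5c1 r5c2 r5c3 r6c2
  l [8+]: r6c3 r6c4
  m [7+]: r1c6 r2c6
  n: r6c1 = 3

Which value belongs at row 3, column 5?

2

Cage n is given, leaving r6c1 = 3.
In row 4, 5 can only go at r4c2, so r4c2 = 5.
Column 2 already has 5, leaving r6c2 = 1.
In column 1, 6 can only go at r5c1, so r5c1 = 6.
6 is placed in row 5, leaving r5c2 = 3.
The 4 cells of cage k must have sum 15, leaving r5c3 = 5.
Row 5 already has 3, leaving r5c6 = 2.
3 is placed in column 2, which forces r3c2 = 6.
The only place for 1 in row 4 is r4c4.
The 3 cells of cage h must have sum 5; hence r3c3 = 1.
1 is placed in column 4, leaving r3c4 = 3.
1 is placed in column 4; hence r5c4 = 4.
Cage d needs sum 14, so r5c5 = 1.
The two cells of cage f must have sum 7, leaving r2c3 = 2.
Cage f's pair has sum 7, which forces r2c4 = 5.
Cage g's pair has sum 7, which forces r3c5 = 2.
Cage g needs two cells with sum 7, which forces r3c6 = 5.
2 is placed in column 3, leaving r4c3 = 4.
2 is placed in column 3, which forces r6c3 = 6.
Row 6 now contains 6, which forces r6c4 = 2.
Column 6 now contains 5, which forces r6c6 = 4.
Cage c needs product 120; hence r1c1 = 5.
Cage a needs two cells with product 8, so r1c2 = 2.
4 is placed in column 3; hence r1c3 = 3.
Column 4 already has 5; hence r1c4 = 6.
3 is placed in row 1, so r1c5 = 4.
Row 1 already has 6, leaving r1c6 = 1.
The 4 cells of cage c must have product 120, so r2c1 = 1.
Row 2 now contains 2, leaving r2c2 = 4.
4 is placed in column 5, leaving r2c5 = 3.
1 is placed in column 6, leaving r2c6 = 6.
Row 3 already has 5, so r3c1 = 4.
4 is placed in row 4, leaving r4c1 = 2.
3 is placed in column 5; hence r4c5 = 6.
Column 6 now contains 6, so r4c6 = 3.
Row 6 now contains 4, which forces r6c5 = 5.
Completed grid: 5 2 3 6 4 1 / 1 4 2 5 3 6 / 4 6 1 3 2 5 / 2 5 4 1 6 3 / 6 3 5 4 1 2 / 3 1 6 2 5 4.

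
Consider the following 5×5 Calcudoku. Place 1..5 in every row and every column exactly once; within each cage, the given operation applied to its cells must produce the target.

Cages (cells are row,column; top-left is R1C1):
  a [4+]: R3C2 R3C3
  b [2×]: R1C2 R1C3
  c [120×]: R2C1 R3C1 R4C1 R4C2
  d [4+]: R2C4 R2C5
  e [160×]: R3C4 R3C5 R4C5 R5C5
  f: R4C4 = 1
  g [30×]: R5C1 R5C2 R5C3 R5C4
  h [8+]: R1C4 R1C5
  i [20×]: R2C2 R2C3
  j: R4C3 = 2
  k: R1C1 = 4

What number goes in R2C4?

K is a freebie; hence R1C1 = 4.
Cage e needs product 160, so R3C4 = 4.
Cage j is given; hence R4C3 = 2.
Cage f is a single given cell, which forces R4C4 = 1.
Cage b's pair has product 2, leaving R1C2 = 2.
Column 3 now contains 2; hence R1C3 = 1.
1 is placed in column 4, which forces R2C4 = 3.
Cage d needs two cells with sum 4; hence R2C5 = 1.
Column 3 already has 1, so R3C3 = 3.
Cage c has product 120, so R4C2 = 4.
Row 4 already has 4, which forces R4C5 = 5.
Column 3 already has 3, leaving R5C3 = 5.
Row 5 now contains 5, which forces R5C4 = 2.
2 is placed in row 5, which forces R5C5 = 4.
3 is placed in column 4, leaving R1C4 = 5.
Column 5 now contains 5, which forces R1C5 = 3.
4 is placed in column 2; hence R2C2 = 5.
Column 3 now contains 5, leaving R2C3 = 4.
Row 3 already has 3, so R3C2 = 1.
Column 5 now contains 5; hence R3C5 = 2.
5 is placed in row 4; hence R4C1 = 3.
Column 1 now contains 3; hence R5C1 = 1.
Column 2 now contains 1, which forces R5C2 = 3.
Row 2 now contains 5; hence R2C1 = 2.
2 is placed in row 3; hence R3C1 = 5.
Filled in: 4 2 1 5 3 / 2 5 4 3 1 / 5 1 3 4 2 / 3 4 2 1 5 / 1 3 5 2 4.

3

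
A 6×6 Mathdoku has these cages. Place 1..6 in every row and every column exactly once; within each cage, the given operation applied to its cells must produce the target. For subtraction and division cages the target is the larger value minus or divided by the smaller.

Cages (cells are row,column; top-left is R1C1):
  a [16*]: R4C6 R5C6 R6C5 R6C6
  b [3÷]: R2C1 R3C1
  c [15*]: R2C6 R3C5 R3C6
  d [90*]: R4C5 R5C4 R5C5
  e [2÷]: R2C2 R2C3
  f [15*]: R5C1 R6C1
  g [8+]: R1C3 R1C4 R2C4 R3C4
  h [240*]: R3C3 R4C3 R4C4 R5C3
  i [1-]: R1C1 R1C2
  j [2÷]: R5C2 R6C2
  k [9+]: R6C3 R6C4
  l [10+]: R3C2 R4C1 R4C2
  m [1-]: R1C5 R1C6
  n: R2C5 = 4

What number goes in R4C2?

N is a freebie; hence R2C5 = 4.
The 4 cells of cage a must have product 16, so R6C5 = 2.
In row 2, 5 can only go at R2C6, so R2C6 = 5.
The only place for 1 in row 5 is R5C6.
Cage c needs product 15, which forces R3C5 = 1.
1 is placed in column 6, which forces R3C6 = 3.
Cage a needs product 16; hence R4C6 = 2.
1 is placed in column 6, which forces R6C6 = 4.
Cage m needs two cells with difference 1; hence R1C5 = 5.
Column 6 now contains 4, which forces R1C6 = 6.
Cage d needs product 90; hence R5C4 = 5.
Row 5 now contains 5, so R5C1 = 3.
Row 5 now contains 3, which forces R5C5 = 6.
The two cells of cage f must have product 15, so R6C1 = 5.
Column 5 now contains 6, which forces R4C5 = 3.
Row 5 now contains 6, leaving R5C2 = 2.
Row 5 already has 2; hence R5C3 = 4.
Cage j's pair has quotient 2, which forces R6C2 = 1.
Column 2 already has 1; hence R1C2 = 3.
Column 2 now contains 3, leaving R2C2 = 6.
Row 2 now contains 6; hence R2C3 = 3.
3 is placed in row 2, which forces R2C4 = 1.
The 4 cells of cage h must have product 240, leaving R3C3 = 2.
Row 3 now contains 2, which forces R3C4 = 4.
The 3 cells of cage l must have sum 10; hence R4C1 = 1.
The 4 cells of cage h must have product 240, leaving R4C3 = 5.
The 4 cells of cage h must have product 240, leaving R4C4 = 6.
Column 3 already has 3, which forces R6C3 = 6.
Column 4 now contains 6; hence R6C4 = 3.
Column 3 now contains 2, leaving R1C3 = 1.
Column 4 already has 4, which forces R1C4 = 2.
Row 2 now contains 6; hence R2C1 = 2.
Row 3 now contains 2; hence R3C1 = 6.
Row 3 already has 4, leaving R3C2 = 5.
5 is placed in row 4, so R4C2 = 4.
Row 1 already has 2, which forces R1C1 = 4.
Filled in: 4 3 1 2 5 6 / 2 6 3 1 4 5 / 6 5 2 4 1 3 / 1 4 5 6 3 2 / 3 2 4 5 6 1 / 5 1 6 3 2 4.

4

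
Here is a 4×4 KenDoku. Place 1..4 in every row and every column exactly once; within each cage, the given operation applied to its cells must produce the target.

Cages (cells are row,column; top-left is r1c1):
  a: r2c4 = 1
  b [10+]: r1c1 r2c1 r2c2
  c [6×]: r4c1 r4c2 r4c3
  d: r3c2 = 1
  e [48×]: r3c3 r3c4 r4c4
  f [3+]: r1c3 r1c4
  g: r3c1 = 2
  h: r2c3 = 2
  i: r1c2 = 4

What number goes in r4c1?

1

Cage i is a single given cell, which forces r1c2 = 4.
4 is placed in column 2; hence r2c2 = 3.
Cage h is a single given cell, leaving r2c3 = 2.
A is a freebie, leaving r2c4 = 1.
Cage g is given, which forces r3c1 = 2.
Cage d is a single given cell, leaving r3c2 = 1.
The 3 cells of cage e must have product 48, so r3c3 = 4.
The 3 cells of cage e must have product 48, so r3c4 = 3.
1 is placed in column 2, so r4c2 = 2.
The 3 cells of cage e must have product 48; hence r4c4 = 4.
Row 1 now contains 4, leaving r1c1 = 3.
2 is placed in column 3, so r1c3 = 1.
Column 4 now contains 1, leaving r1c4 = 2.
Row 2 already has 2; hence r2c1 = 4.
Column 1 now contains 3, leaving r4c1 = 1.
Column 3 now contains 1, which forces r4c3 = 3.
Filled in: 3 4 1 2 / 4 3 2 1 / 2 1 4 3 / 1 2 3 4.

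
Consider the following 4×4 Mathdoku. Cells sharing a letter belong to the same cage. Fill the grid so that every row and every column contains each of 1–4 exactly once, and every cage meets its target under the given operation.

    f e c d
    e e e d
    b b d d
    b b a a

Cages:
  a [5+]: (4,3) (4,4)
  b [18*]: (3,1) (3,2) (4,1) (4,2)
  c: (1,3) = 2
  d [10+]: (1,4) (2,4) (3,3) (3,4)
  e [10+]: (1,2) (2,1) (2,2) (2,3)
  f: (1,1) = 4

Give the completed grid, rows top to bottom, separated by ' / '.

Cage f is given, which forces (1,1) = 4.
Cage c is a single given cell; hence (1,3) = 2.
In column 2, 4 can only go at (2,2), so (2,2) = 4.
The 4 cells of cage e must have sum 10, so (2,1) = 2.
Cage d has sum 10; hence (3,3) = 4.
Cage d needs sum 10, leaving (3,4) = 2.
Cage b needs product 18, leaving (3,1) = 1.
Row 3 already has 2, leaving (3,2) = 3.
The 4 cells of cage b must have product 18, which forces (4,1) = 3.
Cage b has product 18, leaving (4,2) = 2.
Cage a's pair has sum 5, leaving (4,3) = 1.
The two cells of cage a must have sum 5, so (4,4) = 4.
Column 2 now contains 3, so (1,2) = 1.
Row 1 now contains 1, leaving (1,4) = 3.
Column 3 already has 1; hence (2,3) = 3.
Column 4 now contains 3, leaving (2,4) = 1.

4 1 2 3 / 2 4 3 1 / 1 3 4 2 / 3 2 1 4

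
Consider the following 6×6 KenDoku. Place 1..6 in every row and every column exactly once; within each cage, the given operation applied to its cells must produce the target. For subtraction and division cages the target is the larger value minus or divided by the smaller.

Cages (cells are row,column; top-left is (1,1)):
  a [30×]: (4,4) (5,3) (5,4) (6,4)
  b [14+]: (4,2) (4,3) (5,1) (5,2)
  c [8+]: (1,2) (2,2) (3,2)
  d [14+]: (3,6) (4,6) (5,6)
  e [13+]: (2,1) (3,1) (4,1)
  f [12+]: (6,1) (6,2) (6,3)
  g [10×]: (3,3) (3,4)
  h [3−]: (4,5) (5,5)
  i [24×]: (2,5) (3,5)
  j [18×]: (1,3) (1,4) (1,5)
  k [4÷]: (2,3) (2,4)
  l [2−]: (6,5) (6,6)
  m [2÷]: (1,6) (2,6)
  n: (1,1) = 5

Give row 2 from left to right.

Cage n is given, so (1,1) = 5.
In row 2, 5 can only go at (2,2), so (2,2) = 5.
Row 1 needs a 4, and only (1,6) is open for it.
The two cells of cage m must have quotient 2; hence (2,6) = 2.
Row 1 needs a 2, and only (1,2) is open for it.
Column 2 now contains 2, so (3,2) = 1.
The only place for 3 in row 2 is (2,1).
Row 2 needs a 6, and only (2,5) is open for it.
Column 5 already has 6; hence (3,5) = 4.
Row 3 already has 4; hence (3,1) = 6.
Cage e has sum 13, which forces (4,1) = 4.
The only place for 3 in row 3 is (3,6).
The two cells of cage l must have difference 2; hence (6,5) = 3.
Column 5 now contains 3, so (1,5) = 1.
In row 4, 1 can only go at (4,4), so (4,4) = 1.
The two cells of cage k must have quotient 4; hence (2,3) = 1.
1 is placed in column 4, so (2,4) = 4.
Row 5 needs a 1, and only (5,1) is open for it.
The 4 cells of cage b must have sum 14, leaving (5,2) = 4.
Column 1 now contains 1, which forces (6,1) = 2.
Column 2 now contains 4, leaving (6,2) = 6.
Row 6 already has 6; hence (6,3) = 4.
Row 6 already has 2; hence (6,4) = 5.
5 is placed in row 6, so (6,6) = 1.
The two cells of cage g must have product 10; hence (3,3) = 5.
5 is placed in column 4, which forces (3,4) = 2.
Column 2 now contains 6, so (4,2) = 3.
Cage b has sum 14, leaving (4,3) = 6.
Row 4 now contains 6, so (4,6) = 5.
Column 4 already has 2, leaving (5,4) = 3.
Column 6 already has 5, which forces (5,6) = 6.
Column 3 now contains 6, leaving (1,3) = 3.
Column 4 already has 3, so (1,4) = 6.
5 is placed in row 4, which forces (4,5) = 2.
Row 5 now contains 3, so (5,3) = 2.
Cage h's pair has difference 3, leaving (5,5) = 5.
Filled in: 5 2 3 6 1 4 / 3 5 1 4 6 2 / 6 1 5 2 4 3 / 4 3 6 1 2 5 / 1 4 2 3 5 6 / 2 6 4 5 3 1.

3 5 1 4 6 2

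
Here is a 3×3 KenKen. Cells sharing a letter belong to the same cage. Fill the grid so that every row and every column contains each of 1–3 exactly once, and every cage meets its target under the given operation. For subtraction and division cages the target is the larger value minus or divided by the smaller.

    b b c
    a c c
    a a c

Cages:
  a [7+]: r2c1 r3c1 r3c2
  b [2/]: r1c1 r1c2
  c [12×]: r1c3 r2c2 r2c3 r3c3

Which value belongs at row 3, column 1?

1

The 4 cells of cage c must have product 12, so r2c2 = 2.
2 is placed in column 2; hence r3c2 = 3.
The two cells of cage b must have quotient 2, which forces r1c1 = 2.
2 is placed in column 2, so r1c2 = 1.
Row 1 now contains 1; hence r1c3 = 3.
2 is placed in row 2, leaving r2c1 = 3.
Column 3 already has 3; hence r2c3 = 1.
Row 3 already has 3, so r3c1 = 1.
Column 3 already has 1, so r3c3 = 2.
Filled in: 2 1 3 / 3 2 1 / 1 3 2.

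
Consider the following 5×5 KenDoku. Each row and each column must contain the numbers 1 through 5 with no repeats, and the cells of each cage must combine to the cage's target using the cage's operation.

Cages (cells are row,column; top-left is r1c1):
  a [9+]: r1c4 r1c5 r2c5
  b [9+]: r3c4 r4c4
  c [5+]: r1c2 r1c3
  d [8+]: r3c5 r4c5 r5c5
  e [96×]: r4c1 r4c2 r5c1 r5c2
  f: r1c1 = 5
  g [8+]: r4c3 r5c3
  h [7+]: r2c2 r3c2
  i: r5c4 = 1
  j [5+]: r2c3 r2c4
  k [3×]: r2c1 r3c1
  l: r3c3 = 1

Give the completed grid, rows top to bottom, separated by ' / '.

Cage f is given, leaving r1c1 = 5.
L is a freebie, which forces r3c3 = 1.
Cage i is given; hence r5c4 = 1.
Cage k's pair has product 3, so r2c1 = 1.
Row 3 now contains 1, which forces r3c1 = 3.
The 3 cells of cage d must have sum 8, leaving r4c5 = 1.
Row 1 needs a 1, and only r1c2 is open for it.
The two cells of cage c must have sum 5; hence r1c3 = 4.
Cage a has sum 9, which forces r2c5 = 4.
Row 2 needs a 5, and only r2c2 is open for it.
The two cells of cage h must have sum 7, which forces r3c2 = 2.
Row 3 already has 2; hence r3c5 = 5.
Column 5 already has 5, leaving r5c5 = 2.
The 3 cells of cage a must have sum 9, which forces r1c4 = 2.
Column 5 now contains 2; hence r1c5 = 3.
2 is placed in column 4, which forces r2c4 = 3.
Row 3 now contains 5; hence r3c4 = 4.
Cage e needs product 96, leaving r4c1 = 2.
The 4 cells of cage e must have product 96, leaving r4c2 = 4.
Cage b needs two cells with sum 9, leaving r4c4 = 5.
2 is placed in row 5, so r5c1 = 4.
Cage e needs product 96; hence r5c2 = 3.
3 is placed in row 5, so r5c3 = 5.
3 is placed in row 2, which forces r2c3 = 2.
5 is placed in row 4, leaving r4c3 = 3.

5 1 4 2 3 / 1 5 2 3 4 / 3 2 1 4 5 / 2 4 3 5 1 / 4 3 5 1 2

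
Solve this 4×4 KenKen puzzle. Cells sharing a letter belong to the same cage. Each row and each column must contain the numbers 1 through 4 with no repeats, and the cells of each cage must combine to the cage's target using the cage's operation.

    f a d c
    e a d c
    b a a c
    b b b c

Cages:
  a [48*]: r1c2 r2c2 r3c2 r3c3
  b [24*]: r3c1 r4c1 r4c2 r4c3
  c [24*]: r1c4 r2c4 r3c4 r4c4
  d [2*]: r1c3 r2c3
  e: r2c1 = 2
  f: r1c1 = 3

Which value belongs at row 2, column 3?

Cage f is given, which forces r1c1 = 3.
Cage e is given, so r2c1 = 2.
Row 2 already has 2, so r2c3 = 1.
Column 3 now contains 1, leaving r1c3 = 2.
Column 3 now contains 2; hence r3c3 = 4.
Column 3 now contains 2, leaving r4c3 = 3.
4 is placed in row 3, which forces r3c1 = 1.
1 is placed in row 3, so r3c2 = 3.
Row 3 now contains 3; hence r3c4 = 2.
Cage b has product 24, so r4c1 = 4.
Row 4 already has 3, leaving r4c2 = 2.
Row 4 already has 4, so r4c4 = 1.
Cage a has product 48, so r1c2 = 1.
1 is placed in column 4; hence r1c4 = 4.
3 is placed in column 2, so r2c2 = 4.
The 4 cells of cage c must have product 24, so r2c4 = 3.
The full grid is 3 1 2 4 / 2 4 1 3 / 1 3 4 2 / 4 2 3 1.

1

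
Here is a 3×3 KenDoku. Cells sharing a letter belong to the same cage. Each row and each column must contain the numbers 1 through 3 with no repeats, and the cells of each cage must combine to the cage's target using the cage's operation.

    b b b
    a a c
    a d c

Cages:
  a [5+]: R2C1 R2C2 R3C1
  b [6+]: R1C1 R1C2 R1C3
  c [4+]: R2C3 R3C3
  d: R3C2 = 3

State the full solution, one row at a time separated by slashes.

D is a freebie, leaving R3C2 = 3.
Row 3 already has 3; hence R3C3 = 1.
Cage a needs sum 5, so R2C1 = 1.
The 3 cells of cage a must have sum 5; hence R2C2 = 2.
Column 3 already has 1, so R2C3 = 3.
Row 3 already has 1; hence R3C1 = 2.
Column 1 now contains 2, which forces R1C1 = 3.
Column 2 already has 2, which forces R1C2 = 1.
Column 3 already has 3, which forces R1C3 = 2.

3 1 2 / 1 2 3 / 2 3 1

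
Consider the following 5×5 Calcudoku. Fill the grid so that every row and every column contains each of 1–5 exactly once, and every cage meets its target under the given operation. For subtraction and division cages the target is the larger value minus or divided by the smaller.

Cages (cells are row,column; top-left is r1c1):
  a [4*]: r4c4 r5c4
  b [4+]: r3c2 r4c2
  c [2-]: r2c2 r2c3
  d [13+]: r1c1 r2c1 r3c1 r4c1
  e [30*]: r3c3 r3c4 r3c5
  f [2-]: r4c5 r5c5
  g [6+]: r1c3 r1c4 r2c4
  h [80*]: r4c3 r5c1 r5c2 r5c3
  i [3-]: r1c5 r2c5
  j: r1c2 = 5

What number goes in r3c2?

1

Cage j is a single given cell, so r1c2 = 5.
Row 3 needs a 4, and only r3c1 is open for it.
In row 3, 1 can only go at r3c2, so r3c2 = 1.
Column 2 now contains 1; hence r4c2 = 3.
In row 5, 3 can only go at r5c5, so r5c5 = 3.
The only place for 2 in row 4 is r4c3.
Cage c needs two cells with difference 2; hence r2c2 = 2.
2 is placed in column 3, so r2c3 = 4.
Column 2 already has 2, which forces r5c2 = 4.
Column 3 already has 4, so r5c3 = 5.
Row 5 now contains 4; hence r5c4 = 1.
Cage g has sum 6; hence r1c3 = 1.
Cage g needs sum 6, which forces r1c4 = 2.
Row 1 now contains 2; hence r1c5 = 4.
Column 4 already has 1; hence r2c4 = 3.
Column 3 already has 5, leaving r3c3 = 3.
2 is placed in column 4, which forces r3c4 = 5.
Row 3 now contains 5, so r3c5 = 2.
Column 4 already has 1, leaving r4c4 = 4.
Row 5 now contains 5, leaving r5c1 = 2.
Row 1 now contains 1; hence r1c1 = 3.
The two cells of cage i must have difference 3; hence r2c5 = 1.
Column 5 now contains 1, leaving r4c5 = 5.
Row 2 now contains 1, leaving r2c1 = 5.
Row 4 now contains 5, which forces r4c1 = 1.
Completed grid: 3 5 1 2 4 / 5 2 4 3 1 / 4 1 3 5 2 / 1 3 2 4 5 / 2 4 5 1 3.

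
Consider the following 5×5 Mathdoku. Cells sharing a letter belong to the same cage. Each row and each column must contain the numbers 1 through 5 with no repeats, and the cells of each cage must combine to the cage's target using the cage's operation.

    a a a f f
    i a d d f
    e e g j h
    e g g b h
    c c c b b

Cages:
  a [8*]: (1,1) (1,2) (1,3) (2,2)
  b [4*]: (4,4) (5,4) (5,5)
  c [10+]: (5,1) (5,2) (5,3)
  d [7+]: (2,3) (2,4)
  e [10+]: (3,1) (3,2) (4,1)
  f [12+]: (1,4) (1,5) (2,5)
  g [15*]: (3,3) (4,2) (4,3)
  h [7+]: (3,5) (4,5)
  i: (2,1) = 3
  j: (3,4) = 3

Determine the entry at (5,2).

3

Cage i is a single given cell, so (2,1) = 3.
The 4 cells of cage a must have product 8, which forces (2,2) = 1.
J is a freebie, which forces (3,4) = 3.
In row 1, 3 can only go at (1,5), so (1,5) = 3.
In row 1, 5 can only go at (1,4), so (1,4) = 5.
Cage d's pair has sum 7, leaving (2,3) = 5.
Column 4 now contains 5; hence (2,4) = 2.
Cage f has sum 12, which forces (2,5) = 4.
Column 3 already has 5, which forces (3,3) = 1.
Column 3 already has 1, leaving (4,3) = 3.
Column 4 already has 2, leaving (4,4) = 1.
Column 4 now contains 1, leaving (5,4) = 4.
The 4 cells of cage a must have product 8, which forces (1,1) = 1.
The 3 cells of cage e must have sum 10, leaving (3,1) = 2.
Cage e has sum 10, so (3,2) = 4.
2 is placed in row 3, leaving (3,5) = 5.
Cage e needs sum 10; hence (4,1) = 4.
Row 4 now contains 3, so (4,2) = 5.
Column 5 now contains 5, which forces (4,5) = 2.
The 3 cells of cage c must have sum 10, leaving (5,1) = 5.
Cage c needs sum 10, which forces (5,2) = 3.
4 is placed in row 5; hence (5,3) = 2.
Cage b needs product 4, so (5,5) = 1.
Column 2 now contains 4; hence (1,2) = 2.
Column 3 already has 2; hence (1,3) = 4.
Filled in: 1 2 4 5 3 / 3 1 5 2 4 / 2 4 1 3 5 / 4 5 3 1 2 / 5 3 2 4 1.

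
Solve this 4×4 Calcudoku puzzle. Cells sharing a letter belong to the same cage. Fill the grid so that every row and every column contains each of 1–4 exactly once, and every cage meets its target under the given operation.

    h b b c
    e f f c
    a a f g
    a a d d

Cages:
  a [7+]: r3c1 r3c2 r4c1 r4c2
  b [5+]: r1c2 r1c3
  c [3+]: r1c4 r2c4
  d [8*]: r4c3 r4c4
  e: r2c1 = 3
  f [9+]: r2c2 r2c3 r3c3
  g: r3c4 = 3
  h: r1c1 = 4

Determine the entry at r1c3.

3

Cage h is a single given cell, which forces r1c1 = 4.
Cage e is a single given cell, which forces r2c1 = 3.
Cage g is given, which forces r3c4 = 3.
Cage f needs sum 9; hence r2c2 = 4.
The 3 cells of cage f must have sum 9, which forces r2c3 = 1.
Row 2 already has 1; hence r2c4 = 2.
Cage a needs sum 7, so r3c1 = 2.
The 4 cells of cage a must have sum 7, which forces r3c2 = 1.
The 3 cells of cage f must have sum 9, so r3c3 = 4.
Cage a needs sum 7; hence r4c1 = 1.
Cage a needs sum 7; hence r4c2 = 3.
Column 3 already has 4, so r4c3 = 2.
2 is placed in column 4, so r4c4 = 4.
Column 2 now contains 3, so r1c2 = 2.
Column 3 now contains 2, leaving r1c3 = 3.
2 is placed in column 4, so r1c4 = 1.
Filled in: 4 2 3 1 / 3 4 1 2 / 2 1 4 3 / 1 3 2 4.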